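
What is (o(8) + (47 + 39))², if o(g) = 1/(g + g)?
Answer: 1896129/256 ≈ 7406.8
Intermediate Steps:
o(g) = 1/(2*g)
(o(8) + (47 + 39))² = ((½)/8 + (47 + 39))² = ((½)*(⅛) + 86)² = (1/16 + 86)² = (1377/16)² = 1896129/256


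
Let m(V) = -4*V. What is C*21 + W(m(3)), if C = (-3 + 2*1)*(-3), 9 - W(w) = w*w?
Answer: -72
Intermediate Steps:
W(w) = 9 - w**2 (W(w) = 9 - w*w = 9 - w**2)
C = 3 (C = (-3 + 2)*(-3) = -1*(-3) = 3)
C*21 + W(m(3)) = 3*21 + (9 - (-4*3)**2) = 63 + (9 - 1*(-12)**2) = 63 + (9 - 1*144) = 63 + (9 - 144) = 63 - 135 = -72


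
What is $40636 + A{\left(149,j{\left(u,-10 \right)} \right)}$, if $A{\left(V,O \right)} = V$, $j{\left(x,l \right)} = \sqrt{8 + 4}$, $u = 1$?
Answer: $40785$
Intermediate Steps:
$j{\left(x,l \right)} = 2 \sqrt{3}$ ($j{\left(x,l \right)} = \sqrt{12} = 2 \sqrt{3}$)
$40636 + A{\left(149,j{\left(u,-10 \right)} \right)} = 40636 + 149 = 40785$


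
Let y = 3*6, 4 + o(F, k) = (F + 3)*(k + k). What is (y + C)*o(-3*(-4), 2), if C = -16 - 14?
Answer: -672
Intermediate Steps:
o(F, k) = -4 + 2*k*(3 + F) (o(F, k) = -4 + (F + 3)*(k + k) = -4 + (3 + F)*(2*k) = -4 + 2*k*(3 + F))
C = -30
y = 18
(y + C)*o(-3*(-4), 2) = (18 - 30)*(-4 + 6*2 + 2*(-3*(-4))*2) = -12*(-4 + 12 + 2*12*2) = -12*(-4 + 12 + 48) = -12*56 = -672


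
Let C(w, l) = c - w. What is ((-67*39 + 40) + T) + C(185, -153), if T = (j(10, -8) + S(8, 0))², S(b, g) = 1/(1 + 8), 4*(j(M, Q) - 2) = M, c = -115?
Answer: -923963/324 ≈ -2851.7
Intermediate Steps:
j(M, Q) = 2 + M/4
S(b, g) = ⅑ (S(b, g) = 1/9 = ⅑)
C(w, l) = -115 - w
T = 6889/324 (T = ((2 + (¼)*10) + ⅑)² = ((2 + 5/2) + ⅑)² = (9/2 + ⅑)² = (83/18)² = 6889/324 ≈ 21.262)
((-67*39 + 40) + T) + C(185, -153) = ((-67*39 + 40) + 6889/324) + (-115 - 1*185) = ((-2613 + 40) + 6889/324) + (-115 - 185) = (-2573 + 6889/324) - 300 = -826763/324 - 300 = -923963/324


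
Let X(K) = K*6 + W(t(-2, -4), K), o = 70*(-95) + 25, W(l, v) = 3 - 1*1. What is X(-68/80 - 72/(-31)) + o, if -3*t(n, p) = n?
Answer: -2050391/310 ≈ -6614.2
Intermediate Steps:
t(n, p) = -n/3
W(l, v) = 2 (W(l, v) = 3 - 1 = 2)
o = -6625 (o = -6650 + 25 = -6625)
X(K) = 2 + 6*K (X(K) = K*6 + 2 = 6*K + 2 = 2 + 6*K)
X(-68/80 - 72/(-31)) + o = (2 + 6*(-68/80 - 72/(-31))) - 6625 = (2 + 6*(-68*1/80 - 72*(-1/31))) - 6625 = (2 + 6*(-17/20 + 72/31)) - 6625 = (2 + 6*(913/620)) - 6625 = (2 + 2739/310) - 6625 = 3359/310 - 6625 = -2050391/310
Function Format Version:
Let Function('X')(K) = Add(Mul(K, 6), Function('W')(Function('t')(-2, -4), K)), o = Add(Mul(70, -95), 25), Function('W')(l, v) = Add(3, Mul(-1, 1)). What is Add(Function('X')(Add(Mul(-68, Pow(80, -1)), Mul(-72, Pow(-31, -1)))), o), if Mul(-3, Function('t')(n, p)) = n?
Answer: Rational(-2050391, 310) ≈ -6614.2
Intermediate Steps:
Function('t')(n, p) = Mul(Rational(-1, 3), n)
Function('W')(l, v) = 2 (Function('W')(l, v) = Add(3, -1) = 2)
o = -6625 (o = Add(-6650, 25) = -6625)
Function('X')(K) = Add(2, Mul(6, K)) (Function('X')(K) = Add(Mul(K, 6), 2) = Add(Mul(6, K), 2) = Add(2, Mul(6, K)))
Add(Function('X')(Add(Mul(-68, Pow(80, -1)), Mul(-72, Pow(-31, -1)))), o) = Add(Add(2, Mul(6, Add(Mul(-68, Pow(80, -1)), Mul(-72, Pow(-31, -1))))), -6625) = Add(Add(2, Mul(6, Add(Mul(-68, Rational(1, 80)), Mul(-72, Rational(-1, 31))))), -6625) = Add(Add(2, Mul(6, Add(Rational(-17, 20), Rational(72, 31)))), -6625) = Add(Add(2, Mul(6, Rational(913, 620))), -6625) = Add(Add(2, Rational(2739, 310)), -6625) = Add(Rational(3359, 310), -6625) = Rational(-2050391, 310)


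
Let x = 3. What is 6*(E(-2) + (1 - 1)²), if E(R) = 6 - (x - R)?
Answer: 6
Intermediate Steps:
E(R) = 3 + R (E(R) = 6 - (3 - R) = 6 + (-3 + R) = 3 + R)
6*(E(-2) + (1 - 1)²) = 6*((3 - 2) + (1 - 1)²) = 6*(1 + 0²) = 6*(1 + 0) = 6*1 = 6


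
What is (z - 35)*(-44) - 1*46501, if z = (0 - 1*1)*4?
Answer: -44785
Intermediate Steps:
z = -4 (z = (0 - 1)*4 = -1*4 = -4)
(z - 35)*(-44) - 1*46501 = (-4 - 35)*(-44) - 1*46501 = -39*(-44) - 46501 = 1716 - 46501 = -44785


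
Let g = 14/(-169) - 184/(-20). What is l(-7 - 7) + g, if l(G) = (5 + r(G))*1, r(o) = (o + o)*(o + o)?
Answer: 674409/845 ≈ 798.12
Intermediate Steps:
r(o) = 4*o² (r(o) = (2*o)*(2*o) = 4*o²)
g = 7704/845 (g = 14*(-1/169) - 184*(-1/20) = -14/169 + 46/5 = 7704/845 ≈ 9.1172)
l(G) = 5 + 4*G² (l(G) = (5 + 4*G²)*1 = 5 + 4*G²)
l(-7 - 7) + g = (5 + 4*(-7 - 7)²) + 7704/845 = (5 + 4*(-14)²) + 7704/845 = (5 + 4*196) + 7704/845 = (5 + 784) + 7704/845 = 789 + 7704/845 = 674409/845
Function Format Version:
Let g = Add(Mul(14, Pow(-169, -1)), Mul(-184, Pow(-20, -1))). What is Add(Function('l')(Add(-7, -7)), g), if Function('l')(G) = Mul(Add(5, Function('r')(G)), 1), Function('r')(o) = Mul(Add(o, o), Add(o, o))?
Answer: Rational(674409, 845) ≈ 798.12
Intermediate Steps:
Function('r')(o) = Mul(4, Pow(o, 2)) (Function('r')(o) = Mul(Mul(2, o), Mul(2, o)) = Mul(4, Pow(o, 2)))
g = Rational(7704, 845) (g = Add(Mul(14, Rational(-1, 169)), Mul(-184, Rational(-1, 20))) = Add(Rational(-14, 169), Rational(46, 5)) = Rational(7704, 845) ≈ 9.1172)
Function('l')(G) = Add(5, Mul(4, Pow(G, 2))) (Function('l')(G) = Mul(Add(5, Mul(4, Pow(G, 2))), 1) = Add(5, Mul(4, Pow(G, 2))))
Add(Function('l')(Add(-7, -7)), g) = Add(Add(5, Mul(4, Pow(Add(-7, -7), 2))), Rational(7704, 845)) = Add(Add(5, Mul(4, Pow(-14, 2))), Rational(7704, 845)) = Add(Add(5, Mul(4, 196)), Rational(7704, 845)) = Add(Add(5, 784), Rational(7704, 845)) = Add(789, Rational(7704, 845)) = Rational(674409, 845)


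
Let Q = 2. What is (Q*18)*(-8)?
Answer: -288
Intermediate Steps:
(Q*18)*(-8) = (2*18)*(-8) = 36*(-8) = -288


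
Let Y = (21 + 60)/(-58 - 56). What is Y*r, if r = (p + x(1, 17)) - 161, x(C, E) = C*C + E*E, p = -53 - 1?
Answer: -2025/38 ≈ -53.289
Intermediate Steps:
p = -54
x(C, E) = C**2 + E**2
Y = -27/38 (Y = 81/(-114) = 81*(-1/114) = -27/38 ≈ -0.71053)
r = 75 (r = (-54 + (1**2 + 17**2)) - 161 = (-54 + (1 + 289)) - 161 = (-54 + 290) - 161 = 236 - 161 = 75)
Y*r = -27/38*75 = -2025/38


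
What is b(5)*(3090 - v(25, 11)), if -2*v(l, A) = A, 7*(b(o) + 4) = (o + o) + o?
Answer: -80483/14 ≈ -5748.8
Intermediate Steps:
b(o) = -4 + 3*o/7 (b(o) = -4 + ((o + o) + o)/7 = -4 + (2*o + o)/7 = -4 + (3*o)/7 = -4 + 3*o/7)
v(l, A) = -A/2
b(5)*(3090 - v(25, 11)) = (-4 + (3/7)*5)*(3090 - (-1)*11/2) = (-4 + 15/7)*(3090 - 1*(-11/2)) = -13*(3090 + 11/2)/7 = -13/7*6191/2 = -80483/14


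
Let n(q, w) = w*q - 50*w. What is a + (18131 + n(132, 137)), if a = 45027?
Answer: 74392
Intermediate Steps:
n(q, w) = -50*w + q*w (n(q, w) = q*w - 50*w = -50*w + q*w)
a + (18131 + n(132, 137)) = 45027 + (18131 + 137*(-50 + 132)) = 45027 + (18131 + 137*82) = 45027 + (18131 + 11234) = 45027 + 29365 = 74392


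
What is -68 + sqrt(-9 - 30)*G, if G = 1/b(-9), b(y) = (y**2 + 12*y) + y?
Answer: -68 - I*sqrt(39)/36 ≈ -68.0 - 0.17347*I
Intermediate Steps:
b(y) = y**2 + 13*y
G = -1/36 (G = 1/(-9*(13 - 9)) = 1/(-9*4) = 1/(-36) = -1/36 ≈ -0.027778)
-68 + sqrt(-9 - 30)*G = -68 + sqrt(-9 - 30)*(-1/36) = -68 + sqrt(-39)*(-1/36) = -68 + (I*sqrt(39))*(-1/36) = -68 - I*sqrt(39)/36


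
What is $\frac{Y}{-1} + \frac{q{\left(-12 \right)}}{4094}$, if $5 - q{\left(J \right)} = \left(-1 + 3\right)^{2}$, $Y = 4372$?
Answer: $- \frac{17898967}{4094} \approx -4372.0$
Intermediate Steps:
$q{\left(J \right)} = 1$ ($q{\left(J \right)} = 5 - \left(-1 + 3\right)^{2} = 5 - 2^{2} = 5 - 4 = 1$)
$\frac{Y}{-1} + \frac{q{\left(-12 \right)}}{4094} = \frac{4372}{-1} + 1 \cdot \frac{1}{4094} = 4372 \left(-1\right) + 1 \cdot \frac{1}{4094} = -4372 + \frac{1}{4094} = - \frac{17898967}{4094}$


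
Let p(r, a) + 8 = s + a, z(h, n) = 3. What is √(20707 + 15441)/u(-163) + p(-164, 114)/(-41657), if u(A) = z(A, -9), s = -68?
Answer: -38/41657 + 2*√9037/3 ≈ 63.375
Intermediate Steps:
p(r, a) = -76 + a (p(r, a) = -8 + (-68 + a) = -76 + a)
u(A) = 3
√(20707 + 15441)/u(-163) + p(-164, 114)/(-41657) = √(20707 + 15441)/3 + (-76 + 114)/(-41657) = √36148*(⅓) + 38*(-1/41657) = (2*√9037)*(⅓) - 38/41657 = 2*√9037/3 - 38/41657 = -38/41657 + 2*√9037/3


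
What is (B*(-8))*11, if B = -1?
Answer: 88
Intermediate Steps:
(B*(-8))*11 = -1*(-8)*11 = 8*11 = 88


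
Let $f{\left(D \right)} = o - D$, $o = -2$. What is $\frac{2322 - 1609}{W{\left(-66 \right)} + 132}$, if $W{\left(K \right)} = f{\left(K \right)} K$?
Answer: $- \frac{23}{132} \approx -0.17424$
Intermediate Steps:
$f{\left(D \right)} = -2 - D$
$W{\left(K \right)} = K \left(-2 - K\right)$ ($W{\left(K \right)} = \left(-2 - K\right) K = K \left(-2 - K\right)$)
$\frac{2322 - 1609}{W{\left(-66 \right)} + 132} = \frac{2322 - 1609}{\left(-1\right) \left(-66\right) \left(2 - 66\right) + 132} = \frac{713}{\left(-1\right) \left(-66\right) \left(-64\right) + 132} = \frac{713}{-4224 + 132} = \frac{713}{-4092} = 713 \left(- \frac{1}{4092}\right) = - \frac{23}{132}$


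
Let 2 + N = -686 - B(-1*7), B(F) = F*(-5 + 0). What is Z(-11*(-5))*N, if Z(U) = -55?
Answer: 39765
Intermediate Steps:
B(F) = -5*F (B(F) = F*(-5) = -5*F)
N = -723 (N = -2 + (-686 - (-5)*(-1*7)) = -2 + (-686 - (-5)*(-7)) = -2 + (-686 - 1*35) = -2 + (-686 - 35) = -2 - 721 = -723)
Z(-11*(-5))*N = -55*(-723) = 39765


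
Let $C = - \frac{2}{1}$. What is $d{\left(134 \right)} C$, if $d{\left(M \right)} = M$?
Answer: $-268$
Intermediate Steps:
$C = -2$ ($C = \left(-2\right) 1 = -2$)
$d{\left(134 \right)} C = 134 \left(-2\right) = -268$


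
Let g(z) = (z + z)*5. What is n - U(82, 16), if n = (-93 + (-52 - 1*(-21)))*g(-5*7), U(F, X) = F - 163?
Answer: 43481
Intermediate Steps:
g(z) = 10*z (g(z) = (2*z)*5 = 10*z)
U(F, X) = -163 + F
n = 43400 (n = (-93 + (-52 - 1*(-21)))*(10*(-5*7)) = (-93 + (-52 + 21))*(10*(-35)) = (-93 - 31)*(-350) = -124*(-350) = 43400)
n - U(82, 16) = 43400 - (-163 + 82) = 43400 - 1*(-81) = 43400 + 81 = 43481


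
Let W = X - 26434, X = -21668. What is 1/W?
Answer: -1/48102 ≈ -2.0789e-5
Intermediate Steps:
W = -48102 (W = -21668 - 26434 = -48102)
1/W = 1/(-48102) = -1/48102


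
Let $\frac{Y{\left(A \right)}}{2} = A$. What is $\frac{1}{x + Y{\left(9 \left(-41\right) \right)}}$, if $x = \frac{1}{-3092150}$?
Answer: $- \frac{3092150}{2282006701} \approx -0.001355$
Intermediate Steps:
$Y{\left(A \right)} = 2 A$
$x = - \frac{1}{3092150} \approx -3.234 \cdot 10^{-7}$
$\frac{1}{x + Y{\left(9 \left(-41\right) \right)}} = \frac{1}{- \frac{1}{3092150} + 2 \cdot 9 \left(-41\right)} = \frac{1}{- \frac{1}{3092150} + 2 \left(-369\right)} = \frac{1}{- \frac{1}{3092150} - 738} = \frac{1}{- \frac{2282006701}{3092150}} = - \frac{3092150}{2282006701}$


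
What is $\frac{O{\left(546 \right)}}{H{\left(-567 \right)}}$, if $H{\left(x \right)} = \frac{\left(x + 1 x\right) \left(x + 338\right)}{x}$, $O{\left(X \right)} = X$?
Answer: $- \frac{273}{229} \approx -1.1921$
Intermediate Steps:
$H{\left(x \right)} = 676 + 2 x$ ($H{\left(x \right)} = \frac{\left(x + x\right) \left(338 + x\right)}{x} = \frac{2 x \left(338 + x\right)}{x} = 676 + 2 x$)
$\frac{O{\left(546 \right)}}{H{\left(-567 \right)}} = \frac{546}{676 + 2 \left(-567\right)} = \frac{546}{676 - 1134} = \frac{546}{-458} = 546 \left(- \frac{1}{458}\right) = - \frac{273}{229}$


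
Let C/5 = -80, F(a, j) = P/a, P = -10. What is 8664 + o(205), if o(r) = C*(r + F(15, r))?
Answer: -219208/3 ≈ -73069.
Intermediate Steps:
F(a, j) = -10/a
C = -400 (C = 5*(-80) = -400)
o(r) = 800/3 - 400*r (o(r) = -400*(r - 10/15) = -400*(r - 10*1/15) = -400*(r - ⅔) = -400*(-⅔ + r) = 800/3 - 400*r)
8664 + o(205) = 8664 + (800/3 - 400*205) = 8664 + (800/3 - 82000) = 8664 - 245200/3 = -219208/3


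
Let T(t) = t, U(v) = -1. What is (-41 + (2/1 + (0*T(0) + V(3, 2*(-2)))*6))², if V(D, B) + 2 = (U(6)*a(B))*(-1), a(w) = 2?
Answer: 1521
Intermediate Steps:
V(D, B) = 0 (V(D, B) = -2 - 1*2*(-1) = -2 - 2*(-1) = -2 + 2 = 0)
(-41 + (2/1 + (0*T(0) + V(3, 2*(-2)))*6))² = (-41 + (2/1 + (0*0 + 0)*6))² = (-41 + (2*1 + (0 + 0)*6))² = (-41 + (2 + 0*6))² = (-41 + (2 + 0))² = (-41 + 2)² = (-39)² = 1521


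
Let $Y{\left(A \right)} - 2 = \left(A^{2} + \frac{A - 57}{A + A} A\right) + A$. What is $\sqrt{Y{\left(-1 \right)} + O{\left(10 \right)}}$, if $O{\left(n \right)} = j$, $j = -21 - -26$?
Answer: $i \sqrt{22} \approx 4.6904 i$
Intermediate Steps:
$j = 5$ ($j = -21 + 26 = 5$)
$O{\left(n \right)} = 5$
$Y{\left(A \right)} = - \frac{53}{2} + A^{2} + \frac{3 A}{2}$ ($Y{\left(A \right)} = 2 + \left(\left(A^{2} + \frac{A - 57}{A + A} A\right) + A\right) = 2 + \left(\left(A^{2} + \frac{-57 + A}{2 A} A\right) + A\right) = 2 + \left(\left(A^{2} + \left(- \frac{57}{2} + \frac{A}{2}\right)\right) + A\right) = 2 + \left(\left(- \frac{57}{2} + A^{2} + \frac{A}{2}\right) + A\right) = 2 + \left(- \frac{57}{2} + A^{2} + \frac{3 A}{2}\right) = - \frac{53}{2} + A^{2} + \frac{3 A}{2}$)
$\sqrt{Y{\left(-1 \right)} + O{\left(10 \right)}} = \sqrt{\left(- \frac{53}{2} + \left(-1\right)^{2} + \frac{3}{2} \left(-1\right)\right) + 5} = \sqrt{\left(- \frac{53}{2} + 1 - \frac{3}{2}\right) + 5} = \sqrt{-27 + 5} = \sqrt{-22} = i \sqrt{22}$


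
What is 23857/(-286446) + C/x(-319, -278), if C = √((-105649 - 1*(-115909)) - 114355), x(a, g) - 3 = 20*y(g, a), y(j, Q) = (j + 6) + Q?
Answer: -23857/286446 - I*√104095/11817 ≈ -0.083286 - 0.027303*I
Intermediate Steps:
y(j, Q) = 6 + Q + j (y(j, Q) = (6 + j) + Q = 6 + Q + j)
x(a, g) = 123 + 20*a + 20*g (x(a, g) = 3 + 20*(6 + a + g) = 3 + (120 + 20*a + 20*g) = 123 + 20*a + 20*g)
C = I*√104095 (C = √((-105649 + 115909) - 114355) = √(10260 - 114355) = √(-104095) = I*√104095 ≈ 322.64*I)
23857/(-286446) + C/x(-319, -278) = 23857/(-286446) + (I*√104095)/(123 + 20*(-319) + 20*(-278)) = 23857*(-1/286446) + (I*√104095)/(123 - 6380 - 5560) = -23857/286446 + (I*√104095)/(-11817) = -23857/286446 + (I*√104095)*(-1/11817) = -23857/286446 - I*√104095/11817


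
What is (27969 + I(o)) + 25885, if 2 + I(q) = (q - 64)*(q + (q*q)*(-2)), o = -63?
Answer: 1069979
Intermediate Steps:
I(q) = -2 + (-64 + q)*(q - 2*q²) (I(q) = -2 + (q - 64)*(q + (q*q)*(-2)) = -2 + (-64 + q)*(q + q²*(-2)) = -2 + (-64 + q)*(q - 2*q²))
(27969 + I(o)) + 25885 = (27969 + (-2 - 64*(-63) - 2*(-63)³ + 129*(-63)²)) + 25885 = (27969 + (-2 + 4032 - 2*(-250047) + 129*3969)) + 25885 = (27969 + (-2 + 4032 + 500094 + 512001)) + 25885 = (27969 + 1016125) + 25885 = 1044094 + 25885 = 1069979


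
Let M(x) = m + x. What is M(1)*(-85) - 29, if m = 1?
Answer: -199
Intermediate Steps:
M(x) = 1 + x
M(1)*(-85) - 29 = (1 + 1)*(-85) - 29 = 2*(-85) - 29 = -170 - 29 = -199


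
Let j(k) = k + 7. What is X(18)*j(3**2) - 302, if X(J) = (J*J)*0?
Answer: -302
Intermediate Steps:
X(J) = 0 (X(J) = J**2*0 = 0)
j(k) = 7 + k
X(18)*j(3**2) - 302 = 0*(7 + 3**2) - 302 = 0*(7 + 9) - 302 = 0*16 - 302 = 0 - 302 = -302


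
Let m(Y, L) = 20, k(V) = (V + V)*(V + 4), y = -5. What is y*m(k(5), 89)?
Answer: -100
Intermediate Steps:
k(V) = 2*V*(4 + V) (k(V) = (2*V)*(4 + V) = 2*V*(4 + V))
y*m(k(5), 89) = -5*20 = -100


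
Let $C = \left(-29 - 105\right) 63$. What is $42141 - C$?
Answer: $50583$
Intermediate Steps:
$C = -8442$ ($C = \left(-134\right) 63 = -8442$)
$42141 - C = 42141 - -8442 = 42141 + 8442 = 50583$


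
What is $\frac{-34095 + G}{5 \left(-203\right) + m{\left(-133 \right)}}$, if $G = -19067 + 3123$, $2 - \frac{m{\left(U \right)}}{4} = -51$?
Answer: $\frac{4549}{73} \approx 62.315$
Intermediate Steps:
$m{\left(U \right)} = 212$ ($m{\left(U \right)} = 8 - -204 = 8 + 204 = 212$)
$G = -15944$
$\frac{-34095 + G}{5 \left(-203\right) + m{\left(-133 \right)}} = \frac{-34095 - 15944}{5 \left(-203\right) + 212} = - \frac{50039}{-1015 + 212} = - \frac{50039}{-803} = \left(-50039\right) \left(- \frac{1}{803}\right) = \frac{4549}{73}$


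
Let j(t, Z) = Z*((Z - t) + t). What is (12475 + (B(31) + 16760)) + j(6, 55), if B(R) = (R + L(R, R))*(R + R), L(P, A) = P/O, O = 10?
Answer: 171871/5 ≈ 34374.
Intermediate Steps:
L(P, A) = P/10
j(t, Z) = Z² (j(t, Z) = Z*Z = Z²)
B(R) = 11*R²/5 (B(R) = (R + R/10)*(R + R) = (11*R/10)*(2*R) = 11*R²/5)
(12475 + (B(31) + 16760)) + j(6, 55) = (12475 + ((11/5)*31² + 16760)) + 55² = (12475 + ((11/5)*961 + 16760)) + 3025 = (12475 + (10571/5 + 16760)) + 3025 = (12475 + 94371/5) + 3025 = 156746/5 + 3025 = 171871/5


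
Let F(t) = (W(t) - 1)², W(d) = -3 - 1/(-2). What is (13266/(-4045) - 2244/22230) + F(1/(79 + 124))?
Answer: 106339217/11989380 ≈ 8.8694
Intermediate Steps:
W(d) = -5/2 (W(d) = -3 - 1*(-½) = -3 + ½ = -5/2)
F(t) = 49/4 (F(t) = (-5/2 - 1)² = (-7/2)² = 49/4)
(13266/(-4045) - 2244/22230) + F(1/(79 + 124)) = (13266/(-4045) - 2244/22230) + 49/4 = (13266*(-1/4045) - 2244*1/22230) + 49/4 = (-13266/4045 - 374/3705) + 49/4 = -10132672/2997345 + 49/4 = 106339217/11989380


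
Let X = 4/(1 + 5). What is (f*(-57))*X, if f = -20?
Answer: 760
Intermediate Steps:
X = ⅔ (X = 4/6 = 4*(⅙) = ⅔ ≈ 0.66667)
(f*(-57))*X = -20*(-57)*(⅔) = 1140*(⅔) = 760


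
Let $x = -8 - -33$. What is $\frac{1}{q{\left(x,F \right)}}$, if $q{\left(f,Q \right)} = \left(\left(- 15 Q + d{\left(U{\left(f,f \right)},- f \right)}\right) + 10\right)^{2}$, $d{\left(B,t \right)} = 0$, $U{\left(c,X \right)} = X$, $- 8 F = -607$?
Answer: $\frac{64}{81450625} \approx 7.8575 \cdot 10^{-7}$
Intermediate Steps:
$F = \frac{607}{8}$ ($F = \left(- \frac{1}{8}\right) \left(-607\right) = \frac{607}{8} \approx 75.875$)
$x = 25$ ($x = -8 + 33 = 25$)
$q{\left(f,Q \right)} = \left(10 - 15 Q\right)^{2}$ ($q{\left(f,Q \right)} = \left(\left(- 15 Q + 0\right) + 10\right)^{2} = \left(- 15 Q + 10\right)^{2} = \left(10 - 15 Q\right)^{2}$)
$\frac{1}{q{\left(x,F \right)}} = \frac{1}{25 \left(2 - \frac{1821}{8}\right)^{2}} = \frac{1}{25 \left(- \frac{1805}{8}\right)^{2}} = \frac{1}{25 \cdot \frac{3258025}{64}} = \frac{1}{\frac{81450625}{64}} = \frac{64}{81450625}$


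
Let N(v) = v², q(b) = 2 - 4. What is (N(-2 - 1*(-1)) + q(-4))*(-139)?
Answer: 139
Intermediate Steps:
q(b) = -2
(N(-2 - 1*(-1)) + q(-4))*(-139) = ((-2 - 1*(-1))² - 2)*(-139) = ((-2 + 1)² - 2)*(-139) = ((-1)² - 2)*(-139) = (1 - 2)*(-139) = -1*(-139) = 139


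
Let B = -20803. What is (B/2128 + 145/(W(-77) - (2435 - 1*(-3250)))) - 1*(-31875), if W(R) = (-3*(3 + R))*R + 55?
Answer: 20274945843/636272 ≈ 31865.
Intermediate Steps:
W(R) = 55 + R*(-9 - 3*R) (W(R) = (-9 - 3*R)*R + 55 = R*(-9 - 3*R) + 55 = 55 + R*(-9 - 3*R))
(B/2128 + 145/(W(-77) - (2435 - 1*(-3250)))) - 1*(-31875) = (-20803/2128 + 145/((55 - 9*(-77) - 3*(-77)²) - (2435 - 1*(-3250)))) - 1*(-31875) = (-20803*1/2128 + 145/((55 + 693 - 3*5929) - (2435 + 3250))) + 31875 = (-20803/2128 + 145/((55 + 693 - 17787) - 1*5685)) + 31875 = (-20803/2128 + 145/(-17039 - 5685)) + 31875 = (-20803/2128 + 145/(-22724)) + 31875 = (-20803/2128 + 145*(-1/22724)) + 31875 = (-20803/2128 - 145/22724) + 31875 = -6224157/636272 + 31875 = 20274945843/636272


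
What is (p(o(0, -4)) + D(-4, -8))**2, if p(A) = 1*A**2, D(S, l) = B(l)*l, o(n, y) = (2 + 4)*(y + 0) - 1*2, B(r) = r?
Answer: 547600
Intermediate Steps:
o(n, y) = -2 + 6*y (o(n, y) = 6*y - 2 = -2 + 6*y)
D(S, l) = l**2 (D(S, l) = l*l = l**2)
p(A) = A**2
(p(o(0, -4)) + D(-4, -8))**2 = ((-2 + 6*(-4))**2 + (-8)**2)**2 = ((-2 - 24)**2 + 64)**2 = ((-26)**2 + 64)**2 = (676 + 64)**2 = 740**2 = 547600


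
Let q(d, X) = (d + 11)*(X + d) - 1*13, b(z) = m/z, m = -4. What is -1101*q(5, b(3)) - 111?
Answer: -50390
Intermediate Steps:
b(z) = -4/z
q(d, X) = -13 + (11 + d)*(X + d) (q(d, X) = (11 + d)*(X + d) - 13 = -13 + (11 + d)*(X + d))
-1101*q(5, b(3)) - 111 = -1101*(-13 + 5² + 11*(-4/3) + 11*5 - 4/3*5) - 111 = -1101*(-13 + 25 + 11*(-4*⅓) + 55 - 4*⅓*5) - 111 = -1101*(-13 + 25 + 11*(-4/3) + 55 - 4/3*5) - 111 = -1101*(-13 + 25 - 44/3 + 55 - 20/3) - 111 = -1101*137/3 - 111 = -50279 - 111 = -50390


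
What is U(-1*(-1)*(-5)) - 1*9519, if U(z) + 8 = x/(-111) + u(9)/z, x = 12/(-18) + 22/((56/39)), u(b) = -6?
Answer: -444098951/46620 ≈ -9525.9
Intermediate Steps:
x = 1231/84 (x = 12*(-1/18) + 22/((56*(1/39))) = -2/3 + 22/(56/39) = -2/3 + 22*(39/56) = -2/3 + 429/28 = 1231/84 ≈ 14.655)
U(z) = -75823/9324 - 6/z (U(z) = -8 + ((1231/84)/(-111) - 6/z) = -8 + ((1231/84)*(-1/111) - 6/z) = -8 + (-1231/9324 - 6/z) = -75823/9324 - 6/z)
U(-1*(-1)*(-5)) - 1*9519 = (-75823/9324 - 6/(-1*(-1)*(-5))) - 1*9519 = (-75823/9324 - 6/(1*(-5))) - 9519 = (-75823/9324 - 6/(-5)) - 9519 = (-75823/9324 - 6*(-1/5)) - 9519 = (-75823/9324 + 6/5) - 9519 = -323171/46620 - 9519 = -444098951/46620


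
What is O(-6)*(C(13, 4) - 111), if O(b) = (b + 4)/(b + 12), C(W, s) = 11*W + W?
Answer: -15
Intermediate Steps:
C(W, s) = 12*W
O(b) = (4 + b)/(12 + b)
O(-6)*(C(13, 4) - 111) = ((4 - 6)/(12 - 6))*(12*13 - 111) = (-2/6)*(156 - 111) = ((1/6)*(-2))*45 = -1/3*45 = -15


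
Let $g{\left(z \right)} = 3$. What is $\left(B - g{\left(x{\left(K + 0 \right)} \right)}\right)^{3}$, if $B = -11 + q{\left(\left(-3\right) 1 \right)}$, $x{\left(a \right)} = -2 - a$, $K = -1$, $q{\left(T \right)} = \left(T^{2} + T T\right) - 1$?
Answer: $27$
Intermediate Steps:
$q{\left(T \right)} = -1 + 2 T^{2}$ ($q{\left(T \right)} = \left(T^{2} + T^{2}\right) - 1 = 2 T^{2} - 1 = -1 + 2 T^{2}$)
$B = 6$ ($B = -11 - \left(1 - 2 \left(\left(-3\right) 1\right)^{2}\right) = -11 - \left(1 - 2 \left(-3\right)^{2}\right) = -11 + \left(-1 + 2 \cdot 9\right) = -11 + \left(-1 + 18\right) = -11 + 17 = 6$)
$\left(B - g{\left(x{\left(K + 0 \right)} \right)}\right)^{3} = \left(6 - 3\right)^{3} = 3^{3} = 27$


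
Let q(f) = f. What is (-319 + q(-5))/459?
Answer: -12/17 ≈ -0.70588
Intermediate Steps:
(-319 + q(-5))/459 = (-319 - 5)/459 = -324*1/459 = -12/17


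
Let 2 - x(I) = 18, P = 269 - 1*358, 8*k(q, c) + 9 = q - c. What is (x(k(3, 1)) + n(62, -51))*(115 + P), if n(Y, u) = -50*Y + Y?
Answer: -79404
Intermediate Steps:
k(q, c) = -9/8 - c/8 + q/8 (k(q, c) = -9/8 + (q - c)/8 = -9/8 + (-c/8 + q/8) = -9/8 - c/8 + q/8)
n(Y, u) = -49*Y
P = -89 (P = 269 - 358 = -89)
x(I) = -16 (x(I) = 2 - 1*18 = 2 - 18 = -16)
(x(k(3, 1)) + n(62, -51))*(115 + P) = (-16 - 49*62)*(115 - 89) = (-16 - 3038)*26 = -3054*26 = -79404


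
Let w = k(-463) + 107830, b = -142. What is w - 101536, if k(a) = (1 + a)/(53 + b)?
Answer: 560628/89 ≈ 6299.2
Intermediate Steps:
k(a) = -1/89 - a/89 (k(a) = (1 + a)/(53 - 142) = (1 + a)/(-89) = (1 + a)*(-1/89) = -1/89 - a/89)
w = 9597332/89 (w = (-1/89 - 1/89*(-463)) + 107830 = (-1/89 + 463/89) + 107830 = 462/89 + 107830 = 9597332/89 ≈ 1.0784e+5)
w - 101536 = 9597332/89 - 101536 = 560628/89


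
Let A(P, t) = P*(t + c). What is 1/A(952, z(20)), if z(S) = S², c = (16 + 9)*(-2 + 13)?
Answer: 1/642600 ≈ 1.5562e-6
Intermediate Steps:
c = 275 (c = 25*11 = 275)
A(P, t) = P*(275 + t) (A(P, t) = P*(t + 275) = P*(275 + t))
1/A(952, z(20)) = 1/(952*(275 + 20²)) = 1/(952*(275 + 400)) = 1/(952*675) = 1/642600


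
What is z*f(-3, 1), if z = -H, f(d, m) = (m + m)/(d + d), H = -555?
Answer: -185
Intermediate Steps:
f(d, m) = m/d (f(d, m) = (2*m)/((2*d)) = (2*m)*(1/(2*d)) = m/d)
z = 555 (z = -1*(-555) = 555)
z*f(-3, 1) = 555*(1/(-3)) = 555*(1*(-1/3)) = 555*(-1/3) = -185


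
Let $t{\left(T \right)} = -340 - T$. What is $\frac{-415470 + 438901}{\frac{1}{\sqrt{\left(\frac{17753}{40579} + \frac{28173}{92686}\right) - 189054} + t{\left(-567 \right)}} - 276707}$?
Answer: $\frac{23431 \left(- \sqrt{182660392848992292934} + 7055957678 i\right)}{- 1952432850122832 i + 276707 \sqrt{182660392848992292934}} \approx -0.084678 + 5.5297 \cdot 10^{-10} i$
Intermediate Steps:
$\frac{-415470 + 438901}{\frac{1}{\sqrt{\left(\frac{17753}{40579} + \frac{28173}{92686}\right) - 189054} + t{\left(-567 \right)}} - 276707} = \frac{-415470 + 438901}{\frac{1}{\sqrt{\left(\frac{17753}{40579} + \frac{28173}{92686}\right) - 189054} - -227} - 276707} = \frac{23431}{\frac{1}{\sqrt{\left(17753 \cdot \frac{1}{40579} + 28173 \cdot \frac{1}{92686}\right) - 189054} + \left(-340 + 567\right)} - 276707} = \frac{23431}{\frac{1}{\sqrt{\left(\frac{17753}{40579} + \frac{28173}{92686}\right) - 189054} + 227} - 276707} = \frac{23431}{\frac{1}{\sqrt{\frac{253516975}{341918654} - 189054} + 227} - 276707} = \frac{23431}{\frac{1}{\sqrt{- \frac{64640835696341}{341918654}} + 227} - 276707} = \frac{23431}{\frac{1}{\frac{i \sqrt{182660392848992292934}}{31083514} + 227} - 276707} = \frac{23431}{\frac{1}{227 + \frac{i \sqrt{182660392848992292934}}{31083514}} - 276707} = \frac{23431}{-276707 + \frac{1}{227 + \frac{i \sqrt{182660392848992292934}}{31083514}}}$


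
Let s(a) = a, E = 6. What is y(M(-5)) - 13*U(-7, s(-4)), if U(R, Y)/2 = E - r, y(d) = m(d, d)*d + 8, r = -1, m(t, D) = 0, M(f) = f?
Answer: -174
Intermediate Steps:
y(d) = 8 (y(d) = 0*d + 8 = 0 + 8 = 8)
U(R, Y) = 14 (U(R, Y) = 2*(6 - 1*(-1)) = 2*(6 + 1) = 2*7 = 14)
y(M(-5)) - 13*U(-7, s(-4)) = 8 - 13*14 = 8 - 182 = -174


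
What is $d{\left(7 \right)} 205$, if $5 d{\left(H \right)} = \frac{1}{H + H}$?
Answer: $\frac{41}{14} \approx 2.9286$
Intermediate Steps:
$d{\left(H \right)} = \frac{1}{10 H}$ ($d{\left(H \right)} = \frac{1}{5 \left(H + H\right)} = \frac{1}{5 \cdot 2 H} = \frac{\frac{1}{2} \frac{1}{H}}{5} = \frac{1}{10 H}$)
$d{\left(7 \right)} 205 = \frac{1}{10 \cdot 7} \cdot 205 = \frac{1}{10} \cdot \frac{1}{7} \cdot 205 = \frac{1}{70} \cdot 205 = \frac{41}{14}$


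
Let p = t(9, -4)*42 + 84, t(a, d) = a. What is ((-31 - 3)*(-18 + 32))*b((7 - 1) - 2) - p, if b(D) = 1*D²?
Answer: -8078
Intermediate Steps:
b(D) = D²
p = 462 (p = 9*42 + 84 = 378 + 84 = 462)
((-31 - 3)*(-18 + 32))*b((7 - 1) - 2) - p = ((-31 - 3)*(-18 + 32))*((7 - 1) - 2)² - 1*462 = (-34*14)*(6 - 2)² - 462 = -476*4² - 462 = -476*16 - 462 = -7616 - 462 = -8078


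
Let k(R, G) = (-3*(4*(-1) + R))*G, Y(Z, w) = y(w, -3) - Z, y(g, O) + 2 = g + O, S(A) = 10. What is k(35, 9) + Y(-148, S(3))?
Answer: -684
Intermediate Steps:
y(g, O) = -2 + O + g (y(g, O) = -2 + (g + O) = -2 + (O + g) = -2 + O + g)
Y(Z, w) = -5 + w - Z (Y(Z, w) = (-2 - 3 + w) - Z = (-5 + w) - Z = -5 + w - Z)
k(R, G) = G*(12 - 3*R) (k(R, G) = (-3*(-4 + R))*G = (12 - 3*R)*G = G*(12 - 3*R))
k(35, 9) + Y(-148, S(3)) = 3*9*(4 - 1*35) + (-5 + 10 - 1*(-148)) = 3*9*(4 - 35) + (-5 + 10 + 148) = 3*9*(-31) + 153 = -837 + 153 = -684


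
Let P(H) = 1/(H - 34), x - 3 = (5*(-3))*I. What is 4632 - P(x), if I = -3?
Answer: 64847/14 ≈ 4631.9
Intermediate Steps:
x = 48 (x = 3 + (5*(-3))*(-3) = 3 - 15*(-3) = 3 + 45 = 48)
P(H) = 1/(-34 + H)
4632 - P(x) = 4632 - 1/(-34 + 48) = 4632 - 1/14 = 64847/14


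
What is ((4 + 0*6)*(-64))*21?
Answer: -5376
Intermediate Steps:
((4 + 0*6)*(-64))*21 = ((4 + 0)*(-64))*21 = (4*(-64))*21 = -256*21 = -5376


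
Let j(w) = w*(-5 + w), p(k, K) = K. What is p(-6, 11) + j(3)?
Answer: 5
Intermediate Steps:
p(-6, 11) + j(3) = 11 + 3*(-5 + 3) = 11 + 3*(-2) = 11 - 6 = 5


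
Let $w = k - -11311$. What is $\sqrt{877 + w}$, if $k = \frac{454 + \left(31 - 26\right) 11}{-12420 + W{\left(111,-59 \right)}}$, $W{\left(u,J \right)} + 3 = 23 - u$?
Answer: $\frac{\sqrt{1907721806649}}{12511} \approx 110.4$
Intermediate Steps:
$W{\left(u,J \right)} = 20 - u$ ($W{\left(u,J \right)} = -3 - \left(-23 + u\right) = 20 - u$)
$k = - \frac{509}{12511}$ ($k = \frac{454 + \left(31 - 26\right) 11}{-12420 + \left(20 - 111\right)} = \frac{454 + 5 \cdot 11}{-12420 + \left(20 - 111\right)} = \frac{454 + 55}{-12420 - 91} = \frac{509}{-12511} = 509 \left(- \frac{1}{12511}\right) = - \frac{509}{12511} \approx -0.040684$)
$w = \frac{141511412}{12511}$ ($w = - \frac{509}{12511} - -11311 = - \frac{509}{12511} + 11311 = \frac{141511412}{12511} \approx 11311.0$)
$\sqrt{877 + w} = \sqrt{877 + \frac{141511412}{12511}} = \sqrt{\frac{152483559}{12511}} = \frac{\sqrt{1907721806649}}{12511}$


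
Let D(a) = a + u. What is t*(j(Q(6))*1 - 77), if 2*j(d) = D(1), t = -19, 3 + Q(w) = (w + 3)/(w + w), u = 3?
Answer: 1425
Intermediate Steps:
Q(w) = -3 + (3 + w)/(2*w) (Q(w) = -3 + (w + 3)/(w + w) = -3 + (3 + w)/((2*w)) = -3 + (3 + w)*(1/(2*w)) = -3 + (3 + w)/(2*w))
D(a) = 3 + a (D(a) = a + 3 = 3 + a)
j(d) = 2 (j(d) = (3 + 1)/2 = (½)*4 = 2)
t*(j(Q(6))*1 - 77) = -19*(2*1 - 77) = -19*(2 - 77) = -19*(-75) = 1425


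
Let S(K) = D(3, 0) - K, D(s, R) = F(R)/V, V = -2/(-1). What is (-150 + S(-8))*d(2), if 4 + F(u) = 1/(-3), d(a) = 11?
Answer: -9515/6 ≈ -1585.8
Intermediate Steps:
F(u) = -13/3 (F(u) = -4 + 1/(-3) = -4 - 1/3 = -13/3)
V = 2 (V = -2*(-1) = 2)
D(s, R) = -13/6 (D(s, R) = -13/3/2 = -13/3*1/2 = -13/6)
S(K) = -13/6 - K
(-150 + S(-8))*d(2) = (-150 + (-13/6 - 1*(-8)))*11 = (-150 + (-13/6 + 8))*11 = (-150 + 35/6)*11 = -865/6*11 = -9515/6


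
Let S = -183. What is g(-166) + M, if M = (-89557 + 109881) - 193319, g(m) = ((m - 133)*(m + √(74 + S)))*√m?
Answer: -172995 + 299*√18094 + 49634*I*√166 ≈ -1.3278e+5 + 6.3949e+5*I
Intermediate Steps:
g(m) = √m*(-133 + m)*(m + I*√109) (g(m) = ((m - 133)*(m + √(74 - 183)))*√m = ((-133 + m)*(m + √(-109)))*√m = ((-133 + m)*(m + I*√109))*√m = √m*(-133 + m)*(m + I*√109))
M = -172995 (M = 20324 - 193319 = -172995)
g(-166) + M = √(-166)*((-166)² - 133*(-166) - 133*I*√109 + I*(-166)*√109) - 172995 = (I*√166)*(27556 + 22078 - 133*I*√109 - 166*I*√109) - 172995 = (I*√166)*(49634 - 299*I*√109) - 172995 = I*√166*(49634 - 299*I*√109) - 172995 = -172995 + I*√166*(49634 - 299*I*√109)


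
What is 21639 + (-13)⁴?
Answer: 50200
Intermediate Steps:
21639 + (-13)⁴ = 21639 + 28561 = 50200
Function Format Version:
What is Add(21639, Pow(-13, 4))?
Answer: 50200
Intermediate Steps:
Add(21639, Pow(-13, 4)) = Add(21639, 28561) = 50200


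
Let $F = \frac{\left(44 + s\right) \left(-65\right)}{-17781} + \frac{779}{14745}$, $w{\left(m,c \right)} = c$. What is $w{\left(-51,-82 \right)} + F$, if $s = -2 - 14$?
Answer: $- \frac{2384237999}{29131205} \approx -81.845$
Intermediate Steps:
$s = -16$
$F = \frac{4520811}{29131205}$ ($F = \frac{\left(44 - 16\right) \left(-65\right)}{-17781} + \frac{779}{14745} = 28 \left(-65\right) \left(- \frac{1}{17781}\right) + 779 \cdot \frac{1}{14745} = \left(-1820\right) \left(- \frac{1}{17781}\right) + \frac{779}{14745} = \frac{1820}{17781} + \frac{779}{14745} = \frac{4520811}{29131205} \approx 0.15519$)
$w{\left(-51,-82 \right)} + F = -82 + \frac{4520811}{29131205} = - \frac{2384237999}{29131205}$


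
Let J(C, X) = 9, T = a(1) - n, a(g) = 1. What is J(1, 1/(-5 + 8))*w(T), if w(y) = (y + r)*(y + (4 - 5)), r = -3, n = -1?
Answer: -9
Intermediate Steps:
T = 2 (T = 1 - 1*(-1) = 1 + 1 = 2)
w(y) = (-1 + y)*(-3 + y) (w(y) = (y - 3)*(y + (4 - 5)) = (-3 + y)*(y - 1) = (-3 + y)*(-1 + y) = (-1 + y)*(-3 + y))
J(1, 1/(-5 + 8))*w(T) = 9*(3 + 2² - 4*2) = 9*(3 + 4 - 8) = 9*(-1) = -9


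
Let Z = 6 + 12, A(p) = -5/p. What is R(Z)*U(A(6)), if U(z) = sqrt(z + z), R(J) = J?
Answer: 6*I*sqrt(15) ≈ 23.238*I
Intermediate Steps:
Z = 18
U(z) = sqrt(2)*sqrt(z) (U(z) = sqrt(2*z) = sqrt(2)*sqrt(z))
R(Z)*U(A(6)) = 18*(sqrt(2)*sqrt(-5/6)) = 18*(sqrt(2)*(I*sqrt(30)/6)) = 18*(I*sqrt(15)/3) = 6*I*sqrt(15)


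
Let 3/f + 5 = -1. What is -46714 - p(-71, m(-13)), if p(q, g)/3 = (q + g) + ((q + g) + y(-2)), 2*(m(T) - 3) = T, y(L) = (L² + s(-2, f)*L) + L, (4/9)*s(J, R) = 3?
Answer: -92465/2 ≈ -46233.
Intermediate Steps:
f = -½ (f = 3/(-5 - 1) = 3/(-6) = 3*(-⅙) = -½ ≈ -0.50000)
s(J, R) = 27/4 (s(J, R) = (9/4)*3 = 27/4)
y(L) = L² + 31*L/4 (y(L) = (L² + 27*L/4) + L = L² + 31*L/4)
m(T) = 3 + T/2
p(q, g) = -69/2 + 6*g + 6*q (p(q, g) = 3*((q + g) + ((q + g) + (¼)*(-2)*(31 + 4*(-2)))) = 3*((g + q) + ((g + q) + (¼)*(-2)*(31 - 8))) = 3*((g + q) + ((g + q) + (¼)*(-2)*23)) = 3*((g + q) + ((g + q) - 23/2)) = 3*((g + q) + (-23/2 + g + q)) = 3*(-23/2 + 2*g + 2*q) = -69/2 + 6*g + 6*q)
-46714 - p(-71, m(-13)) = -46714 - (-69/2 + 6*(3 + (½)*(-13)) + 6*(-71)) = -46714 - (-69/2 + 6*(3 - 13/2) - 426) = -46714 - (-69/2 + 6*(-7/2) - 426) = -46714 - (-69/2 - 21 - 426) = -46714 - 1*(-963/2) = -46714 + 963/2 = -92465/2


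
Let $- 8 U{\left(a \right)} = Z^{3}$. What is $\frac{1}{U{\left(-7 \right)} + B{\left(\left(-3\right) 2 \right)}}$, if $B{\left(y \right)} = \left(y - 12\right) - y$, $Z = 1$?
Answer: $- \frac{8}{97} \approx -0.082474$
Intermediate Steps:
$U{\left(a \right)} = - \frac{1}{8}$ ($U{\left(a \right)} = - \frac{1^{3}}{8} = \left(- \frac{1}{8}\right) 1 = - \frac{1}{8}$)
$B{\left(y \right)} = -12$ ($B{\left(y \right)} = \left(-12 + y\right) - y = -12$)
$\frac{1}{U{\left(-7 \right)} + B{\left(\left(-3\right) 2 \right)}} = \frac{1}{- \frac{1}{8} - 12} = \frac{1}{- \frac{97}{8}} = - \frac{8}{97}$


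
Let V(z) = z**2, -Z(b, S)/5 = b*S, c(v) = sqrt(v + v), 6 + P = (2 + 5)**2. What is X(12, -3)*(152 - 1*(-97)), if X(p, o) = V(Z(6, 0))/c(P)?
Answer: 0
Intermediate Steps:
P = 43 (P = -6 + (2 + 5)**2 = -6 + 7**2 = -6 + 49 = 43)
c(v) = sqrt(2)*sqrt(v) (c(v) = sqrt(2*v) = sqrt(2)*sqrt(v))
Z(b, S) = -5*S*b (Z(b, S) = -5*b*S = -5*S*b)
X(p, o) = 0 (X(p, o) = (-5*0*6)**2/((sqrt(2)*sqrt(43))) = 0**2/(sqrt(86)) = 0*(sqrt(86)/86) = 0)
X(12, -3)*(152 - 1*(-97)) = 0*(152 - 1*(-97)) = 0*(152 + 97) = 0*249 = 0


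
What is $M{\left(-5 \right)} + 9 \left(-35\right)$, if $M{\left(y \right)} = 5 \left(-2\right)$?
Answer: $-325$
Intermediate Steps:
$M{\left(y \right)} = -10$
$M{\left(-5 \right)} + 9 \left(-35\right) = -10 + 9 \left(-35\right) = -10 - 315 = -325$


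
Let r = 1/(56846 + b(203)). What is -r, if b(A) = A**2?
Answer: -1/98055 ≈ -1.0198e-5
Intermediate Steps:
r = 1/98055 (r = 1/(56846 + 203**2) = 1/(56846 + 41209) = 1/98055 ≈ 1.0198e-5)
-r = -1*1/98055 = -1/98055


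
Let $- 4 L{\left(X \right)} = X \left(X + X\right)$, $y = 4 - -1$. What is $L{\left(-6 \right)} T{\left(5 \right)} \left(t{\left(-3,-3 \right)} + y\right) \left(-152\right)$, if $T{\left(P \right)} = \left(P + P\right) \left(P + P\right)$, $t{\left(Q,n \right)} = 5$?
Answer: $2736000$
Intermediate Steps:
$T{\left(P \right)} = 4 P^{2}$ ($T{\left(P \right)} = 2 P 2 P = 4 P^{2}$)
$y = 5$ ($y = 4 + 1 = 5$)
$L{\left(X \right)} = - \frac{X^{2}}{2}$ ($L{\left(X \right)} = - \frac{X \left(X + X\right)}{4} = - \frac{X 2 X}{4} = - \frac{2 X^{2}}{4} = - \frac{X^{2}}{2}$)
$L{\left(-6 \right)} T{\left(5 \right)} \left(t{\left(-3,-3 \right)} + y\right) \left(-152\right) = - \frac{\left(-6\right)^{2}}{2} \cdot 4 \cdot 5^{2} \left(5 + 5\right) \left(-152\right) = \left(- \frac{1}{2}\right) 36 \cdot 4 \cdot 25 \cdot 10 \left(-152\right) = - 18 \cdot 100 \cdot 10 \left(-152\right) = \left(-18\right) 1000 \left(-152\right) = \left(-18000\right) \left(-152\right) = 2736000$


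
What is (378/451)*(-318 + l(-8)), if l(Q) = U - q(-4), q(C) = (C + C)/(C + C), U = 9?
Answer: -117180/451 ≈ -259.82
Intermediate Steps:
q(C) = 1 (q(C) = (2*C)/((2*C)) = (2*C)*(1/(2*C)) = 1)
l(Q) = 8 (l(Q) = 9 - 1*1 = 9 - 1 = 8)
(378/451)*(-318 + l(-8)) = (378/451)*(-318 + 8) = (378*(1/451))*(-310) = (378/451)*(-310) = -117180/451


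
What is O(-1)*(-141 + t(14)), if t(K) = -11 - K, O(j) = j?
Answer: 166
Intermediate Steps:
O(-1)*(-141 + t(14)) = -(-141 + (-11 - 1*14)) = -(-141 + (-11 - 14)) = -(-141 - 25) = -1*(-166) = 166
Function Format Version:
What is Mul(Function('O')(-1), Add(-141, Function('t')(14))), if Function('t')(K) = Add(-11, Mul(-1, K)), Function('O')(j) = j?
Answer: 166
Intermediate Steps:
Mul(Function('O')(-1), Add(-141, Function('t')(14))) = Mul(-1, Add(-141, Add(-11, Mul(-1, 14)))) = Mul(-1, Add(-141, Add(-11, -14))) = Mul(-1, Add(-141, -25)) = Mul(-1, -166) = 166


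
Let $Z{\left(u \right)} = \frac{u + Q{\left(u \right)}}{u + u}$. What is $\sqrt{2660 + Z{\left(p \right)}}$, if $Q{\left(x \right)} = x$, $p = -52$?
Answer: $\sqrt{2661} \approx 51.585$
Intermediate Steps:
$Z{\left(u \right)} = 1$ ($Z{\left(u \right)} = \frac{u + u}{u + u} = \frac{2 u}{2 u} = 2 u \frac{1}{2 u} = 1$)
$\sqrt{2660 + Z{\left(p \right)}} = \sqrt{2660 + 1} = \sqrt{2661}$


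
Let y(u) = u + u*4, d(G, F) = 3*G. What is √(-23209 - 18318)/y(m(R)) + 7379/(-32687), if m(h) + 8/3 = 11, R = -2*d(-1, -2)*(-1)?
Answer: -7379/32687 + 3*I*√41527/125 ≈ -0.22575 + 4.8908*I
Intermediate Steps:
R = -6 (R = -6*(-1)*(-1) = -2*(-3)*(-1) = 6*(-1) = -6)
m(h) = 25/3 (m(h) = -8/3 + 11 = 25/3)
y(u) = 5*u (y(u) = u + 4*u = 5*u)
√(-23209 - 18318)/y(m(R)) + 7379/(-32687) = √(-23209 - 18318)/((5*(25/3))) + 7379/(-32687) = √(-41527)/(125/3) + 7379*(-1/32687) = (I*√41527)*(3/125) - 7379/32687 = 3*I*√41527/125 - 7379/32687 = -7379/32687 + 3*I*√41527/125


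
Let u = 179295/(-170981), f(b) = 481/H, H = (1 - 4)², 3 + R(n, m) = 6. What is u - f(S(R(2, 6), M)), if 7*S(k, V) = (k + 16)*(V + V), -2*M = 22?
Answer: -83855516/1538829 ≈ -54.493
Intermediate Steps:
R(n, m) = 3 (R(n, m) = -3 + 6 = 3)
M = -11 (M = -½*22 = -11)
H = 9 (H = (-3)² = 9)
S(k, V) = 2*V*(16 + k)/7 (S(k, V) = ((k + 16)*(V + V))/7 = ((16 + k)*(2*V))/7 = (2*V*(16 + k))/7 = 2*V*(16 + k)/7)
f(b) = 481/9
u = -179295/170981 (u = 179295*(-1/170981) = -179295/170981 ≈ -1.0486)
u - f(S(R(2, 6), M)) = -179295/170981 - 1*481/9 = -179295/170981 - 481/9 = -83855516/1538829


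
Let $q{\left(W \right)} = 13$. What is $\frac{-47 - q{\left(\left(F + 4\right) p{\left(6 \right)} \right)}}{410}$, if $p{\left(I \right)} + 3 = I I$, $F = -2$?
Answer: $- \frac{6}{41} \approx -0.14634$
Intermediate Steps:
$p{\left(I \right)} = -3 + I^{2}$ ($p{\left(I \right)} = -3 + I I = -3 + I^{2}$)
$\frac{-47 - q{\left(\left(F + 4\right) p{\left(6 \right)} \right)}}{410} = \frac{-47 - 13}{410} = \left(-47 - 13\right) \frac{1}{410} = \left(-60\right) \frac{1}{410} = - \frac{6}{41}$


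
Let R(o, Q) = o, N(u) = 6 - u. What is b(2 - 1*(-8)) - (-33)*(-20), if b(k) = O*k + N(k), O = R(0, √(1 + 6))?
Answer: -664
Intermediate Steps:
O = 0
b(k) = 6 - k (b(k) = 0*k + (6 - k) = 0 + (6 - k) = 6 - k)
b(2 - 1*(-8)) - (-33)*(-20) = (6 - (2 - 1*(-8))) - (-33)*(-20) = (6 - (2 + 8)) - 1*660 = (6 - 1*10) - 660 = (6 - 10) - 660 = -4 - 660 = -664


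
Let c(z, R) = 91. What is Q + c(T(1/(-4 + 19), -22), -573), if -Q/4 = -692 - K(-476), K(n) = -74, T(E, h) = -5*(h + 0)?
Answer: 2563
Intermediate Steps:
T(E, h) = -5*h
Q = 2472 (Q = -4*(-692 - 1*(-74)) = -4*(-692 + 74) = -4*(-618) = 2472)
Q + c(T(1/(-4 + 19), -22), -573) = 2472 + 91 = 2563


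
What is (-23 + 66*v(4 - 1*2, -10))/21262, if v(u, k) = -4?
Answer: -287/21262 ≈ -0.013498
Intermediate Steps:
(-23 + 66*v(4 - 1*2, -10))/21262 = (-23 + 66*(-4))/21262 = (-23 - 264)*(1/21262) = -287*1/21262 = -287/21262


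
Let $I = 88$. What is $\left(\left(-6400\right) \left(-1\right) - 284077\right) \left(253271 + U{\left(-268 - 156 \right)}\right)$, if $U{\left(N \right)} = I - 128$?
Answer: $-70316424387$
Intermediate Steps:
$U{\left(N \right)} = -40$ ($U{\left(N \right)} = 88 - 128 = -40$)
$\left(\left(-6400\right) \left(-1\right) - 284077\right) \left(253271 + U{\left(-268 - 156 \right)}\right) = \left(\left(-6400\right) \left(-1\right) - 284077\right) \left(253271 - 40\right) = \left(6400 - 284077\right) 253231 = \left(-277677\right) 253231 = -70316424387$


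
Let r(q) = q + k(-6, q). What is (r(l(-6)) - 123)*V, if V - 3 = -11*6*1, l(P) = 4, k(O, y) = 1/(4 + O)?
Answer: 15057/2 ≈ 7528.5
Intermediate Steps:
r(q) = -1/2 + q (r(q) = q + 1/(4 - 6) = q + 1/(-2) = q - 1/2 = -1/2 + q)
V = -63 (V = 3 - 11*6*1 = 3 - 66*1 = 3 - 66 = -63)
(r(l(-6)) - 123)*V = ((-1/2 + 4) - 123)*(-63) = (7/2 - 123)*(-63) = -239/2*(-63) = 15057/2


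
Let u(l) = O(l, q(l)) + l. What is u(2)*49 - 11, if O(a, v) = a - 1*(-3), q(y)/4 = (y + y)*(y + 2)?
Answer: 332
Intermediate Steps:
q(y) = 8*y*(2 + y) (q(y) = 4*((y + y)*(y + 2)) = 4*((2*y)*(2 + y)) = 4*(2*y*(2 + y)) = 8*y*(2 + y))
O(a, v) = 3 + a (O(a, v) = a + 3 = 3 + a)
u(l) = 3 + 2*l (u(l) = (3 + l) + l = 3 + 2*l)
u(2)*49 - 11 = (3 + 2*2)*49 - 11 = (3 + 4)*49 - 11 = 7*49 - 11 = 343 - 11 = 332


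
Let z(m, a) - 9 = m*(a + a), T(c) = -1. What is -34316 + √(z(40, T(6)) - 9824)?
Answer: -34316 + I*√9895 ≈ -34316.0 + 99.474*I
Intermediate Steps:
z(m, a) = 9 + 2*a*m (z(m, a) = 9 + m*(a + a) = 9 + m*(2*a) = 9 + 2*a*m)
-34316 + √(z(40, T(6)) - 9824) = -34316 + √((9 + 2*(-1)*40) - 9824) = -34316 + √((9 - 80) - 9824) = -34316 + √(-71 - 9824) = -34316 + √(-9895) = -34316 + I*√9895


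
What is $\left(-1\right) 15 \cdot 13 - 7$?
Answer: $-202$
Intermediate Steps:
$\left(-1\right) 15 \cdot 13 - 7 = \left(-15\right) 13 - 7 = -195 - 7 = -202$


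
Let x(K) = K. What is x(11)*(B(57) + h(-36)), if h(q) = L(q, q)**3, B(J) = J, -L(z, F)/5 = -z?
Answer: -64151373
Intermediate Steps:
L(z, F) = 5*z (L(z, F) = -(-5)*z = 5*z)
h(q) = 125*q**3 (h(q) = (5*q)**3 = 125*q**3)
x(11)*(B(57) + h(-36)) = 11*(57 + 125*(-36)**3) = 11*(57 + 125*(-46656)) = 11*(57 - 5832000) = 11*(-5831943) = -64151373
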